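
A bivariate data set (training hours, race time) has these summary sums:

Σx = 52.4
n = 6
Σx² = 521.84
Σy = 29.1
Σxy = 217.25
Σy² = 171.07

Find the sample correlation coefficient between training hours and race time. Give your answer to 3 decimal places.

-0.841

Sxx = Σx² − (Σx)²/n = 521.84 − 457.626667 = 64.213333
Sxy = Σxy − (Σx)(Σy)/n = 217.25 − 254.14 = -36.89
Syy = Σy² − (Σy)²/n = 171.07 − 141.135 = 29.935
r = Sxy/√(Sxx·Syy) = -36.89/√(1922.226133) = -36.89/43.843199 = -0.841408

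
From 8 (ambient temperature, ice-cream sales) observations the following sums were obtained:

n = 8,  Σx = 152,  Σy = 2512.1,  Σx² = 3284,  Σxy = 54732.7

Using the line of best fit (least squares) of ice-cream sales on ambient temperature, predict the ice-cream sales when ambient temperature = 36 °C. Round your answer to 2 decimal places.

614.64

Sxx = Σx² − (Σx)²/n = 3284 − 2888 = 396
Sxy = Σxy − (Σx)(Σy)/n = 54732.7 − 47729.9 = 7002.8
b = Sxy/Sxx = 7002.8/396 = 17.683838
a = ȳ − b·x̄ = 314.0125 − 17.683838·19 = -21.980429
ŷ(36) = a + b·36 = -21.980429 + 17.683838·36 = 614.637753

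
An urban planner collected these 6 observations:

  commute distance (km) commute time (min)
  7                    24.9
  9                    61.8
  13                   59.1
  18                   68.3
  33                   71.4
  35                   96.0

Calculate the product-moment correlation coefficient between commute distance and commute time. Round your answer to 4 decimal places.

0.8119

n = 6, Σx = 115, Σy = 381.5, Σxy = 8444.4, Σx² = 2937, Σy² = 26910.91
Sxx = Σx² − (Σx)²/n = 2937 − 2204.166667 = 732.833333
Sxy = Σxy − (Σx)(Σy)/n = 8444.4 − 7312.083333 = 1132.316667
Syy = Σy² − (Σy)²/n = 26910.91 − 24257.041667 = 2653.868333
r = Sxy/√(Sxx·Syy) = 1132.316667/√(1944843.176944) = 1132.316667/1394.576343 = 0.811943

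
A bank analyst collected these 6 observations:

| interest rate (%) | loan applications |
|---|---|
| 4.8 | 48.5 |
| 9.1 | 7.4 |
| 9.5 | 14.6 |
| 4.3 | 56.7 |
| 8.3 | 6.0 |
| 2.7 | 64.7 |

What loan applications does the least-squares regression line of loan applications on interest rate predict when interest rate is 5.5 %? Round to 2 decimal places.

41.51

n = 6, Σx = 38.7, Σy = 197.9, Σxy = 907.14, Σx² = 290.77
Sxx = Σx² − (Σx)²/n = 290.77 − 249.615 = 41.155
Sxy = Σxy − (Σx)(Σy)/n = 907.14 − 1276.455 = -369.315
b = Sxy/Sxx = -369.315/41.155 = -8.973758
a = ȳ − b·x̄ = 32.983333 − (-8.973758)·6.45 = 90.864071
ŷ(5.5) = a + b·5.5 = 90.864071 + (-8.973758)·5.5 = 41.508403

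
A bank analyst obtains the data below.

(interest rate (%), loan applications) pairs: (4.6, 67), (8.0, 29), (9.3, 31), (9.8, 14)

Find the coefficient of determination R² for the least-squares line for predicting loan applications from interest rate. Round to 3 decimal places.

n = 4, Σx = 31.7, Σy = 141, Σxy = 965.7, Σx² = 267.69, Σy² = 6487
Sxx = Σx² − (Σx)²/n = 267.69 − 251.2225 = 16.4675
Sxy = Σxy − (Σx)(Σy)/n = 965.7 − 1117.425 = -151.725
Syy = Σy² − (Σy)²/n = 6487 − 4970.25 = 1516.75
R² = Sxy²/(Sxx·Syy) = (-151.725)²/(16.4675·1516.75) = 0.921664

0.922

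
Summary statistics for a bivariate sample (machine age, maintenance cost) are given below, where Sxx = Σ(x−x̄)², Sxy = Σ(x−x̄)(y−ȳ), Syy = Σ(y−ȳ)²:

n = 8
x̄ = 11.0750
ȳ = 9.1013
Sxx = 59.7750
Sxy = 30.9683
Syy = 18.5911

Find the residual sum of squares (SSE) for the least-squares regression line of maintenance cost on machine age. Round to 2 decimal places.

b = Sxy/Sxx = 30.9683/59.775 = 0.518081
SSE = Syy − b·Sxy = 18.5911 − 0.518081·30.9683 = 2.547008

2.55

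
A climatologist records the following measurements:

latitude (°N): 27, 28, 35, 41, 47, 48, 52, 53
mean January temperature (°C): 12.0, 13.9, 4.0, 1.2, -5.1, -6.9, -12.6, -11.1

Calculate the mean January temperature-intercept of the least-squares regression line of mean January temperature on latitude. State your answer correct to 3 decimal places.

39.244

n = 8, Σx = 331, Σy = -4.6, Σxy = -912, Σx² = 14445
Sxx = Σx² − (Σx)²/n = 14445 − 13695.125 = 749.875
Sxy = Σxy − (Σx)(Σy)/n = -912 − (-190.325) = -721.675
b = Sxy/Sxx = -721.675/749.875 = -0.962394
a = ȳ − b·x̄ = -0.575 − (-0.962394)·41.375 = 39.244041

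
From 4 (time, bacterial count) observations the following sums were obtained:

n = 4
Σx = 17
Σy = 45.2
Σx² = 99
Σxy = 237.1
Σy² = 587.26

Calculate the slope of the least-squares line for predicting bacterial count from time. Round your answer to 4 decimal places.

Sxx = Σx² − (Σx)²/n = 99 − 72.25 = 26.75
Sxy = Σxy − (Σx)(Σy)/n = 237.1 − 192.1 = 45
b = Sxy/Sxx = 45/26.75 = 1.682243

1.6822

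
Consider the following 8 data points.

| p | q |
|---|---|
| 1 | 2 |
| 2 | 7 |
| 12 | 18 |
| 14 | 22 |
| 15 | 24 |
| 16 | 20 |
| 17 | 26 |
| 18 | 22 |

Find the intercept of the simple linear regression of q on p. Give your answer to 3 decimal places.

2.971

n = 8, Σx = 95, Σy = 141, Σxy = 2058, Σx² = 1439
Sxx = Σx² − (Σx)²/n = 1439 − 1128.125 = 310.875
Sxy = Σxy − (Σx)(Σy)/n = 2058 − 1674.375 = 383.625
b = Sxy/Sxx = 383.625/310.875 = 1.234017
a = ȳ − b·x̄ = 17.625 − 1.234017·11.875 = 2.971049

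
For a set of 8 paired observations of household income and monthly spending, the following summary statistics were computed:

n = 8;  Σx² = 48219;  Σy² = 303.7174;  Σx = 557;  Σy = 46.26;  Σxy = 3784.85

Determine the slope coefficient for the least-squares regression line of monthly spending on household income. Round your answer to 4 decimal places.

0.0598

Sxx = Σx² − (Σx)²/n = 48219 − 38781.125 = 9437.875
Sxy = Σxy − (Σx)(Σy)/n = 3784.85 − 3220.8525 = 563.9975
b = Sxy/Sxx = 563.9975/9437.875 = 0.059759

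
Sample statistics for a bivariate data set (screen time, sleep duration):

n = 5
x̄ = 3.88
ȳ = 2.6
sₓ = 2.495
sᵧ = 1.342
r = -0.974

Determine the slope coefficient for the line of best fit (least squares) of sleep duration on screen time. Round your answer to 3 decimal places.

b = r · sᵧ/sₓ = -0.974 · 1.342/2.495 = -0.523891

-0.524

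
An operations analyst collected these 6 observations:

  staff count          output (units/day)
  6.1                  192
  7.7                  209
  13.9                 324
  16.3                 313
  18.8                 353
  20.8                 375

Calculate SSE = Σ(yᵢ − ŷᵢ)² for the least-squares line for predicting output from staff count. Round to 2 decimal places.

n = 6, Σx = 83.6, Σy = 1766, Σxy = 26822.4, Σx² = 1341.48, Σy² = 548724
Sxx = Σx² − (Σx)²/n = 1341.48 − 1164.826667 = 176.653333
Sxy = Σxy − (Σx)(Σy)/n = 26822.4 − 24606.266667 = 2216.133333
Syy = Σy² − (Σy)²/n = 548724 − 519792.666667 = 28931.333333
b = Sxy/Sxx = 2216.133333/176.653333 = 12.545098
SSE = Syy − b·Sxy = 28931.333333 − 12.545098·2216.133333 = 1129.724055

1129.72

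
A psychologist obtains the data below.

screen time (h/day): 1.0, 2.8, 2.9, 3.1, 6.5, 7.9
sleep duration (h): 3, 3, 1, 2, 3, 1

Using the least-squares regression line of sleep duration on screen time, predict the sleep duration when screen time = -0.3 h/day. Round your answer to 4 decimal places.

2.7459

n = 6, Σx = 24.2, Σy = 13, Σxy = 47.9, Σx² = 131.52
Sxx = Σx² − (Σx)²/n = 131.52 − 97.606667 = 33.913333
Sxy = Σxy − (Σx)(Σy)/n = 47.9 − 52.433333 = -4.533333
b = Sxy/Sxx = -4.533333/33.913333 = -0.133674
a = ȳ − b·x̄ = 2.166667 − (-0.133674)·4.033333 = 2.705819
ŷ(-0.3) = a + b·-0.3 = 2.705819 + (-0.133674)·(-0.3) = 2.745921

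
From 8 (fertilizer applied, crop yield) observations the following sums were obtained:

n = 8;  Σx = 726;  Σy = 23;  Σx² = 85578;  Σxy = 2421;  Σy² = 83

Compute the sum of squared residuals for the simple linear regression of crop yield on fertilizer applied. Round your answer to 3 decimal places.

11.219

Sxx = Σx² − (Σx)²/n = 85578 − 65884.5 = 19693.5
Sxy = Σxy − (Σx)(Σy)/n = 2421 − 2087.25 = 333.75
Syy = Σy² − (Σy)²/n = 83 − 66.125 = 16.875
b = Sxy/Sxx = 333.75/19693.5 = 0.016947
SSE = Syy − b·Sxy = 16.875 − 0.016947·333.75 = 11.218867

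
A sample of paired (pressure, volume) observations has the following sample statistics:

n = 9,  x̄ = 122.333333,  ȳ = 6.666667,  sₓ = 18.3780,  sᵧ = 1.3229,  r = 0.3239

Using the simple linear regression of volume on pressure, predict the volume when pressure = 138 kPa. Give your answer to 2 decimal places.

b = r · sᵧ/sₓ = 0.3239 · 1.3229/18.378 = 0.023315
a = ȳ − b·x̄ = 6.666667 − 0.023315·122.333333 = 3.814437
ŷ(138) = a + b·138 = 3.814437 + 0.023315·138 = 7.031939

7.03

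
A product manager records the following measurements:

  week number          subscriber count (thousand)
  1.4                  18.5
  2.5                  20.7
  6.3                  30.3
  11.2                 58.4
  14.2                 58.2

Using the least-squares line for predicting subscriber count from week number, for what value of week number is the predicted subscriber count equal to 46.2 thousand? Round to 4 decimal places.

9.6933

n = 5, Σx = 35.6, Σy = 186.1, Σxy = 1749.06, Σx² = 374.98
Sxx = Σx² − (Σx)²/n = 374.98 − 253.472 = 121.508
Sxy = Σxy − (Σx)(Σy)/n = 1749.06 − 1325.032 = 424.028
b = Sxy/Sxx = 424.028/121.508 = 3.489713
a = ȳ − b·x̄ = 37.22 − 3.489713·7.12 = 12.373246
Set a + b·x = 46.2: x = (46.2 − 12.373246) / 3.489713 = 9.693278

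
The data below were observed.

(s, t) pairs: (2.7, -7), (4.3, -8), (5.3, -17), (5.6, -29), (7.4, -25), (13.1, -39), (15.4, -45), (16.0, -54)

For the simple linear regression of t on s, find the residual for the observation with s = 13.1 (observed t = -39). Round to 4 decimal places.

2.5057

n = 8, Σx = 69.8, Σy = -224, Σxy = -2558.7, Σx² = 804.76
Sxx = Σx² − (Σx)²/n = 804.76 − 609.005 = 195.755
Sxy = Σxy − (Σx)(Σy)/n = -2558.7 − (-1954.4) = -604.3
b = Sxy/Sxx = -604.3/195.755 = -3.087022
a = ȳ − b·x̄ = -28 − (-3.087022)·8.725 = -1.065733
ŷ(13.1) = -1.065733 + (-3.087022)·13.1 = -41.505721
residual = y − ŷ = -39 − (-41.505721) = 2.505721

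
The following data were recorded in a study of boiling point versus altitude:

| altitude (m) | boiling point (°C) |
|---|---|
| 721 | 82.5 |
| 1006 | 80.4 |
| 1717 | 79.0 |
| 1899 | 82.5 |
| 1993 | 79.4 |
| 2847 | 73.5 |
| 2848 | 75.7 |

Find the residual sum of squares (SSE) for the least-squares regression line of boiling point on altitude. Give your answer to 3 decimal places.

n = 7, Σx = 13031, Σy = 553, Σxy = 1015767.7, Σx² = 28274729, Σy² = 43754.76
Sxx = Σx² − (Σx)²/n = 28274729 − 24258137.285714 = 4016591.714286
Sxy = Σxy − (Σx)(Σy)/n = 1015767.7 − 1029449 = -13681.3
Syy = Σy² − (Σy)²/n = 43754.76 − 43687 = 67.76
b = Sxy/Sxx = -13681.3/4016591.714286 = -0.003406
SSE = Syy − b·Sxy = 67.76 − (-0.003406)·(-13681.3) = 21.158806

21.159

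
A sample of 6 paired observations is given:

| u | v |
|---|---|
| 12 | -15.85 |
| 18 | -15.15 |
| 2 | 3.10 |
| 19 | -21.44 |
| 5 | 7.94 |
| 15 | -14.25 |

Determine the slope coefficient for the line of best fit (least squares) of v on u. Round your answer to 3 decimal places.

-1.563

n = 6, Σx = 71, Σy = -55.65, Σxy = -1038.11, Σx² = 1083
Sxx = Σx² − (Σx)²/n = 1083 − 840.166667 = 242.833333
Sxy = Σxy − (Σx)(Σy)/n = -1038.11 − (-658.525) = -379.585
b = Sxy/Sxx = -379.585/242.833333 = -1.563150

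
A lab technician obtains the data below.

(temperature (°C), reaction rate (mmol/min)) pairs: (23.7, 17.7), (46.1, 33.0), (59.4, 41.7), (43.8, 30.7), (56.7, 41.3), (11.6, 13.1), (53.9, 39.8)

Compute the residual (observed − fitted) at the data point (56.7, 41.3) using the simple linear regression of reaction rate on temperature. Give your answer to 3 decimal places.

0.987

n = 7, Σx = 295.2, Σy = 217.3, Σxy = 10401.32, Σx² = 14388.36
Sxx = Σx² − (Σx)²/n = 14388.36 − 12449.005714 = 1939.354286
Sxy = Σxy − (Σx)(Σy)/n = 10401.32 − 9163.851429 = 1237.468571
b = Sxy/Sxx = 1237.468571/1939.354286 = 0.638083
a = ȳ − b·x̄ = 31.042857 − 0.638083·42.171429 = 4.133995
ŷ(56.7) = 4.133995 + 0.638083·56.7 = 40.313288
residual = y − ŷ = 41.3 − 40.313288 = 0.986712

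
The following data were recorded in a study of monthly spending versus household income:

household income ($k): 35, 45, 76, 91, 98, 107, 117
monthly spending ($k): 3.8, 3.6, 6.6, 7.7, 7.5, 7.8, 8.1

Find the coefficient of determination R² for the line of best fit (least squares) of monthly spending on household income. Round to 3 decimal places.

n = 7, Σx = 569, Σy = 45.1, Σxy = 4014.6, Σx² = 52049, Σy² = 312.95
Sxx = Σx² − (Σx)²/n = 52049 − 46251.571429 = 5797.428571
Sxy = Σxy − (Σx)(Σy)/n = 4014.6 − 3665.985714 = 348.614286
Syy = Σy² − (Σy)²/n = 312.95 − 290.572857 = 22.377143
R² = Sxy²/(Sxx·Syy) = (348.614286)²/(5797.428571·22.377143) = 0.936807

0.937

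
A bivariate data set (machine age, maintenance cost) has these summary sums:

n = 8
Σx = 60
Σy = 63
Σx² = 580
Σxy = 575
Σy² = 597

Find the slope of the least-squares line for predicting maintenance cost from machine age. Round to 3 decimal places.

Sxx = Σx² − (Σx)²/n = 580 − 450 = 130
Sxy = Σxy − (Σx)(Σy)/n = 575 − 472.5 = 102.5
b = Sxy/Sxx = 102.5/130 = 0.788462

0.788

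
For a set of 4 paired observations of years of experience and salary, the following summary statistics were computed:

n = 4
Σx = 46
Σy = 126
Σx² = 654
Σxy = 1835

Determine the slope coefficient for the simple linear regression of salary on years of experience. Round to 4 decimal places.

3.0880

Sxx = Σx² − (Σx)²/n = 654 − 529 = 125
Sxy = Σxy − (Σx)(Σy)/n = 1835 − 1449 = 386
b = Sxy/Sxx = 386/125 = 3.088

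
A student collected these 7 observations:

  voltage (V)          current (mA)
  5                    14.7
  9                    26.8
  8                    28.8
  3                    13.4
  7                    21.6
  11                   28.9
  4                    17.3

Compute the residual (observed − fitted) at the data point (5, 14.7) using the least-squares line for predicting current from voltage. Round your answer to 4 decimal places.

-3.2532

n = 7, Σx = 47, Σy = 151.5, Σxy = 1123.6, Σx² = 365
Sxx = Σx² − (Σx)²/n = 365 − 315.571429 = 49.428571
Sxy = Σxy − (Σx)(Σy)/n = 1123.6 − 1017.214286 = 106.385714
b = Sxy/Sxx = 106.385714/49.428571 = 2.152312
a = ȳ − b·x̄ = 21.642857 − 2.152312·6.714286 = 7.191618
ŷ(5) = 7.191618 + 2.152312·5 = 17.953179
residual = y − ŷ = 14.7 − 17.953179 = -3.253179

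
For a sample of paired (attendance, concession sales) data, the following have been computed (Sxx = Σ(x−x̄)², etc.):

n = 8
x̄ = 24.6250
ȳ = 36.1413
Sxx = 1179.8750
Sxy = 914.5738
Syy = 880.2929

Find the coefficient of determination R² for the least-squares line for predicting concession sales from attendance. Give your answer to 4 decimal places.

R² = Sxy²/(Sxx·Syy) = (914.5738)²/(1179.875·880.2929) = 0.805331

0.8053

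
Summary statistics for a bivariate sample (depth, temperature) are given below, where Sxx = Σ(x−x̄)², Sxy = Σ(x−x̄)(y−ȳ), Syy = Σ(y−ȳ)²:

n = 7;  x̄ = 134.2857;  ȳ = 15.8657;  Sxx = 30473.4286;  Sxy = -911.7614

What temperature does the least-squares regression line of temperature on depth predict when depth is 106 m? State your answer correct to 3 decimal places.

16.712

b = Sxy/Sxx = -911.7614/30473.4286 = -0.029920
a = ȳ − b·x̄ = 15.8657 − (-0.029920)·134.2857 = 19.883512
ŷ(106) = a + b·106 = 19.883512 + (-0.029920)·106 = 16.712005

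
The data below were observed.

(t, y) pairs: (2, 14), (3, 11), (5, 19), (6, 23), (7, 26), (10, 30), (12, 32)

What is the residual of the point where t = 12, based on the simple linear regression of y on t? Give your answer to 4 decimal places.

n = 7, Σx = 45, Σy = 155, Σxy = 1160, Σx² = 367
Sxx = Σx² − (Σx)²/n = 367 − 289.285714 = 77.714286
Sxy = Σxy − (Σx)(Σy)/n = 1160 − 996.428571 = 163.571429
b = Sxy/Sxx = 163.571429/77.714286 = 2.104779
a = ȳ − b·x̄ = 22.142857 − 2.104779·6.428571 = 8.612132
ŷ(12) = 8.612132 + 2.104779·12 = 33.869485
residual = y − ŷ = 32 − 33.869485 = -1.869485

-1.8695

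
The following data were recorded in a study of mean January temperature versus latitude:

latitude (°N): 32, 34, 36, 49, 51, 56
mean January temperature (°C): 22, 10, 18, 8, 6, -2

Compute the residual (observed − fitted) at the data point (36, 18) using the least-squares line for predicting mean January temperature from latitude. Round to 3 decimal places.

n = 6, Σx = 258, Σy = 62, Σxy = 2278, Σx² = 11614
Sxx = Σx² − (Σx)²/n = 11614 − 11094 = 520
Sxy = Σxy − (Σx)(Σy)/n = 2278 − 2666 = -388
b = Sxy/Sxx = -388/520 = -0.746154
a = ȳ − b·x̄ = 10.333333 − (-0.746154)·43 = 42.417949
ŷ(36) = 42.417949 + (-0.746154)·36 = 15.556410
residual = y − ŷ = 18 − 15.556410 = 2.443590

2.444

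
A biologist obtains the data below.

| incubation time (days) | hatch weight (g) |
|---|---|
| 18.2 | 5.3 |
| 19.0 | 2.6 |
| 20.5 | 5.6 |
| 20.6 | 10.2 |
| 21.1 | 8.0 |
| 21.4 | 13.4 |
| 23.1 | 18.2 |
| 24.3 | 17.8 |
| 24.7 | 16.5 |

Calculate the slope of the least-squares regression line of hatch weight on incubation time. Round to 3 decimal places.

2.391

n = 9, Σx = 192.9, Σy = 97.6, Σxy = 2186.85, Σx² = 4174.21
Sxx = Σx² − (Σx)²/n = 4174.21 − 4134.49 = 39.72
Sxy = Σxy − (Σx)(Σy)/n = 2186.85 − 2091.893333 = 94.956667
b = Sxy/Sxx = 94.956667/39.72 = 2.390651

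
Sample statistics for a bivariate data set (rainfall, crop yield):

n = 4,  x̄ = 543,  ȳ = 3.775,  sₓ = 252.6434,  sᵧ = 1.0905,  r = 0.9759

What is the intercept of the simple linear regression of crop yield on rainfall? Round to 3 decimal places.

1.488

b = r · sᵧ/sₓ = 0.9759 · 1.0905/252.6434 = 0.004212
a = ȳ − b·x̄ = 3.775 − 0.004212·543 = 1.487701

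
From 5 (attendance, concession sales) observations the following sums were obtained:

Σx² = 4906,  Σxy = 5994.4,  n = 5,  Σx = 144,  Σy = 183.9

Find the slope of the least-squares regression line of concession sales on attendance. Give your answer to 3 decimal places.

Sxx = Σx² − (Σx)²/n = 4906 − 4147.2 = 758.8
Sxy = Σxy − (Σx)(Σy)/n = 5994.4 − 5296.32 = 698.08
b = Sxy/Sxx = 698.08/758.8 = 0.919979

0.920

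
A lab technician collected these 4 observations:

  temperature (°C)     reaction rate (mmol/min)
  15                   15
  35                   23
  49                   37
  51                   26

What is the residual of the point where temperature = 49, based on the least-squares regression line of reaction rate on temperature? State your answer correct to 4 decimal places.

n = 4, Σx = 150, Σy = 101, Σxy = 4169, Σx² = 6452
Sxx = Σx² − (Σx)²/n = 6452 − 5625 = 827
Sxy = Σxy − (Σx)(Σy)/n = 4169 − 3787.5 = 381.5
b = Sxy/Sxx = 381.5/827 = 0.461306
a = ȳ − b·x̄ = 25.25 − 0.461306·37.5 = 7.951028
ŷ(49) = 7.951028 + 0.461306·49 = 30.555018
residual = y − ŷ = 37 − 30.555018 = 6.444982

6.4450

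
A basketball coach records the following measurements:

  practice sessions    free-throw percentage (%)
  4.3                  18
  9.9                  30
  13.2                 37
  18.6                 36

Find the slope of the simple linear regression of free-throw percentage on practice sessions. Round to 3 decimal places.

n = 4, Σx = 46, Σy = 121, Σxy = 1532.4, Σx² = 636.7
Sxx = Σx² − (Σx)²/n = 636.7 − 529 = 107.7
Sxy = Σxy − (Σx)(Σy)/n = 1532.4 − 1391.5 = 140.9
b = Sxy/Sxx = 140.9/107.7 = 1.308264

1.308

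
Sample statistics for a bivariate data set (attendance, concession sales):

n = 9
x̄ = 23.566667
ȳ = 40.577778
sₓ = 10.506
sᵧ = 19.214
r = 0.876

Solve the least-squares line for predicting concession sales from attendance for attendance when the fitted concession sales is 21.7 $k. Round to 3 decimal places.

b = r · sᵧ/sₓ = 0.876 · 19.214/10.506 = 1.602081
a = ȳ − b·x̄ = 40.577778 − 1.602081·23.566667 = 2.822066
Set a + b·x = 21.7: x = (21.7 − 2.822066) / 1.602081 = 11.783382

11.783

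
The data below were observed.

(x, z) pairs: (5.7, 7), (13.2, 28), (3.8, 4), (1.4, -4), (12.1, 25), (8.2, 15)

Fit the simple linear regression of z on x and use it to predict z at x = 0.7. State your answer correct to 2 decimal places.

n = 6, Σx = 44.4, Σy = 75, Σxy = 844.6, Σx² = 436.78
Sxx = Σx² − (Σx)²/n = 436.78 − 328.56 = 108.22
Sxy = Σxy − (Σx)(Σy)/n = 844.6 − 555 = 289.6
b = Sxy/Sxx = 289.6/108.22 = 2.676030
a = ȳ − b·x̄ = 12.5 − 2.676030·7.4 = -7.302624
ŷ(0.7) = a + b·0.7 = -7.302624 + 2.676030·0.7 = -5.429403

-5.43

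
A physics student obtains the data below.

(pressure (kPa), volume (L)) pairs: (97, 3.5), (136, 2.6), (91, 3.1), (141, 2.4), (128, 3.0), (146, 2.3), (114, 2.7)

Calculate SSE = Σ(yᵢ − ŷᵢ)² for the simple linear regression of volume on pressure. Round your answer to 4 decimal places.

n = 7, Σx = 853, Σy = 19.6, Σxy = 2341.2, Σx² = 106763, Σy² = 55.96
Sxx = Σx² − (Σx)²/n = 106763 − 103944.142857 = 2818.857143
Sxy = Σxy − (Σx)(Σy)/n = 2341.2 − 2388.4 = -47.2
Syy = Σy² − (Σy)²/n = 55.96 − 54.88 = 1.08
b = Sxy/Sxx = -47.2/2818.857143 = -0.016744
SSE = Syy − b·Sxy = 1.08 − (-0.016744)·(-47.2) = 0.289666

0.2897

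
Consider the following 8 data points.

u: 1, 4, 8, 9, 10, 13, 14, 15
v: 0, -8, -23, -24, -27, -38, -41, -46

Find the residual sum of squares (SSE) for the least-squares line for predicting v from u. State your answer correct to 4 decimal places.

n = 8, Σx = 74, Σy = -207, Σxy = -2460, Σx² = 852, Σy² = 7139
Sxx = Σx² − (Σx)²/n = 852 − 684.5 = 167.5
Sxy = Σxy − (Σx)(Σy)/n = -2460 − (-1914.75) = -545.25
Syy = Σy² − (Σy)²/n = 7139 − 5356.125 = 1782.875
b = Sxy/Sxx = -545.25/167.5 = -3.255224
SSE = Syy − b·Sxy = 1782.875 − (-3.255224)·(-545.25) = 7.964179

7.9642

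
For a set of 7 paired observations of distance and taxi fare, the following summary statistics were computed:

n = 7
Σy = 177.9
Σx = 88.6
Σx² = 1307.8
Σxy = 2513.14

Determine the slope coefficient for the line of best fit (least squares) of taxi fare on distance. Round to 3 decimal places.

Sxx = Σx² − (Σx)²/n = 1307.8 − 1121.422857 = 186.377143
Sxy = Σxy − (Σx)(Σy)/n = 2513.14 − 2251.705714 = 261.434286
b = Sxy/Sxx = 261.434286/186.377143 = 1.402716

1.403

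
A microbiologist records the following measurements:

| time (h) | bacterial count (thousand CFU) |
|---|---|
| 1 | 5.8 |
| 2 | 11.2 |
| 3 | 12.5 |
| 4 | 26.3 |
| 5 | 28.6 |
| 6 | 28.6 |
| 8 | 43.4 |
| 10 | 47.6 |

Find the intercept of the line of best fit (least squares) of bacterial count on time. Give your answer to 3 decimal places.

n = 8, Σx = 39, Σy = 204, Σxy = 1308.7, Σx² = 255
Sxx = Σx² − (Σx)²/n = 255 − 190.125 = 64.875
Sxy = Σxy − (Σx)(Σy)/n = 1308.7 − 994.5 = 314.2
b = Sxy/Sxx = 314.2/64.875 = 4.843160
a = ȳ − b·x̄ = 25.5 − 4.843160·4.875 = 1.889595

1.890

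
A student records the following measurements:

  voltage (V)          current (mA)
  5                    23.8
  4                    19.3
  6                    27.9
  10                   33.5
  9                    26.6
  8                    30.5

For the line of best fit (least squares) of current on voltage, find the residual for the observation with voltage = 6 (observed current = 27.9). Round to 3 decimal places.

n = 6, Σx = 42, Σy = 161.6, Σxy = 1182, Σx² = 322
Sxx = Σx² − (Σx)²/n = 322 − 294 = 28
Sxy = Σxy − (Σx)(Σy)/n = 1182 − 1131.2 = 50.8
b = Sxy/Sxx = 50.8/28 = 1.814286
a = ȳ − b·x̄ = 26.933333 − 1.814286·7 = 14.233333
ŷ(6) = 14.233333 + 1.814286·6 = 25.119048
residual = y − ŷ = 27.9 − 25.119048 = 2.780952

2.781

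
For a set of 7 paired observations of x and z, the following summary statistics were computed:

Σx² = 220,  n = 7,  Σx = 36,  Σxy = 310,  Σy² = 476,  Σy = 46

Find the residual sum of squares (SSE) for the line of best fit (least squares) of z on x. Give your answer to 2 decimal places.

Sxx = Σx² − (Σx)²/n = 220 − 185.142857 = 34.857143
Sxy = Σxy − (Σx)(Σy)/n = 310 − 236.571429 = 73.428571
Syy = Σy² − (Σy)²/n = 476 − 302.285714 = 173.714286
b = Sxy/Sxx = 73.428571/34.857143 = 2.106557
SSE = Syy − b·Sxy = 173.714286 − 2.106557·73.428571 = 19.032787

19.03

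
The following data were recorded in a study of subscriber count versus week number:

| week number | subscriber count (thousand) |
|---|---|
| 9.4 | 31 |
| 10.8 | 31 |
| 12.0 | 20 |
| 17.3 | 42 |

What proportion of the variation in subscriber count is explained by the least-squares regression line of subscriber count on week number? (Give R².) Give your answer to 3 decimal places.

n = 4, Σx = 49.5, Σy = 124, Σxy = 1592.8, Σx² = 648.29, Σy² = 4086
Sxx = Σx² − (Σx)²/n = 648.29 − 612.5625 = 35.7275
Sxy = Σxy − (Σx)(Σy)/n = 1592.8 − 1534.5 = 58.3
Syy = Σy² − (Σy)²/n = 4086 − 3844 = 242
R² = Sxy²/(Sxx·Syy) = (58.3)²/(35.7275·242) = 0.393115

0.393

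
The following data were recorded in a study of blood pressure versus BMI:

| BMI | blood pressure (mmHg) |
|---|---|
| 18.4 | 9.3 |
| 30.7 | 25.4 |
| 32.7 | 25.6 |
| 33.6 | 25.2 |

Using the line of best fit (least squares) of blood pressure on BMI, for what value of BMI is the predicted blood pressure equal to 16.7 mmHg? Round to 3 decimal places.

n = 4, Σx = 115.4, Σy = 85.5, Σxy = 2634.74, Σx² = 3479.3
Sxx = Σx² − (Σx)²/n = 3479.3 − 3329.29 = 150.01
Sxy = Σxy − (Σx)(Σy)/n = 2634.74 − 2466.675 = 168.065
b = Sxy/Sxx = 168.065/150.01 = 1.120359
a = ȳ − b·x̄ = 21.375 − 1.120359·28.85 = -10.947347
Set a + b·x = 16.7: x = (16.7 − (-10.947347)) / 1.120359 = 24.677229

24.677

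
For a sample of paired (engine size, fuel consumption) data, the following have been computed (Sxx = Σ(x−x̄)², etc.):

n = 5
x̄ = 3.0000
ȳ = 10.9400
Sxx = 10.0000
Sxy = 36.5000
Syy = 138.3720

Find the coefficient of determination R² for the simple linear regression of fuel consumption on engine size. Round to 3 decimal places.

R² = Sxy²/(Sxx·Syy) = (36.5)²/(10·138.372) = 0.962803

0.963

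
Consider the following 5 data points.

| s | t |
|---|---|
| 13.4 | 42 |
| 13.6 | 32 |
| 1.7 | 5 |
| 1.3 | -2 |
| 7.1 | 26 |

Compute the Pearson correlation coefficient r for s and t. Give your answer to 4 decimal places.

n = 5, Σx = 37.1, Σy = 103, Σxy = 1188.5, Σx² = 419.51, Σy² = 3493
Sxx = Σx² − (Σx)²/n = 419.51 − 275.282 = 144.228
Sxy = Σxy − (Σx)(Σy)/n = 1188.5 − 764.26 = 424.24
Syy = Σy² − (Σy)²/n = 3493 − 2121.8 = 1371.2
r = Sxy/√(Sxx·Syy) = 424.24/√(197765.4336) = 424.24/444.708257 = 0.953974

0.9540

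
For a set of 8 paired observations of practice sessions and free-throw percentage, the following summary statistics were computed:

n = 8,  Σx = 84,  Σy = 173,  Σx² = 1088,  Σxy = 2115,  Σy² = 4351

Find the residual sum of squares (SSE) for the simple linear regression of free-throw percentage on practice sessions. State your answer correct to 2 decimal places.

Sxx = Σx² − (Σx)²/n = 1088 − 882 = 206
Sxy = Σxy − (Σx)(Σy)/n = 2115 − 1816.5 = 298.5
Syy = Σy² − (Σy)²/n = 4351 − 3741.125 = 609.875
b = Sxy/Sxx = 298.5/206 = 1.449029
SSE = Syy − b·Sxy = 609.875 − 1.449029·298.5 = 177.339806

177.34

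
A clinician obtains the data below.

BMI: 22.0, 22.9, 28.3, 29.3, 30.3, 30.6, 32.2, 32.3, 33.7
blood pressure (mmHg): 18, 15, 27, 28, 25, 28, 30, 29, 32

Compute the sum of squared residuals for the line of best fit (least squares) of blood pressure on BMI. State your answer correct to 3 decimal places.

n = 9, Σx = 261.6, Σy = 232, Σxy = 6919.4, Σx² = 7738.06, Σy² = 6236
Sxx = Σx² − (Σx)²/n = 7738.06 − 7603.84 = 134.22
Sxy = Σxy − (Σx)(Σy)/n = 6919.4 − 6743.466667 = 175.933333
Syy = Σy² − (Σy)²/n = 6236 − 5980.444444 = 255.555556
b = Sxy/Sxx = 175.933333/134.22 = 1.310783
SSE = Syy − b·Sxy = 255.555556 − 1.310783·175.933333 = 24.945082

24.945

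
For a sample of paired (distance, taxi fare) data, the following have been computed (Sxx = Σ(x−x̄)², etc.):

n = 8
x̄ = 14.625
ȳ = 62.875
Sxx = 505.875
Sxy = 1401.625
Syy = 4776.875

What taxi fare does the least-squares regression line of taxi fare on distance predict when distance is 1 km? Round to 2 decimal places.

25.12

b = Sxy/Sxx = 1401.625/505.875 = 2.770694
a = ȳ − b·x̄ = 62.875 − 2.770694·14.625 = 22.353595
ŷ(1) = a + b·1 = 22.353595 + 2.770694·1 = 25.124290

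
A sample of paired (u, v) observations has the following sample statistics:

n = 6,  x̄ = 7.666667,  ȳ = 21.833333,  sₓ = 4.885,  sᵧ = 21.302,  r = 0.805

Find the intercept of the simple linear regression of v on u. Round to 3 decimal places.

b = r · sᵧ/sₓ = 0.805 · 21.302/4.885 = 3.510360
a = ȳ − b·x̄ = 21.833333 − 3.510360·7.666667 = -5.079430

-5.079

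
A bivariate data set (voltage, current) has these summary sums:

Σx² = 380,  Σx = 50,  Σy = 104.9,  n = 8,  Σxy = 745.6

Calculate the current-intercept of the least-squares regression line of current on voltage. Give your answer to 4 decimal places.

Sxx = Σx² − (Σx)²/n = 380 − 312.5 = 67.5
Sxy = Σxy − (Σx)(Σy)/n = 745.6 − 655.625 = 89.975
b = Sxy/Sxx = 89.975/67.5 = 1.332963
a = ȳ − b·x̄ = 13.1125 − 1.332963·6.25 = 4.781481

4.7815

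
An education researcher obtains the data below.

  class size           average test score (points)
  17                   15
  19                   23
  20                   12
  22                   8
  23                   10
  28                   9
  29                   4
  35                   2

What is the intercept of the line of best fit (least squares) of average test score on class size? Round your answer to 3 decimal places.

n = 8, Σx = 193, Σy = 83, Σxy = 1776, Σx² = 4913
Sxx = Σx² − (Σx)²/n = 4913 − 4656.125 = 256.875
Sxy = Σxy − (Σx)(Σy)/n = 1776 − 2002.375 = -226.375
b = Sxy/Sxx = -226.375/256.875 = -0.881265
a = ȳ − b·x̄ = 10.375 − (-0.881265)·24.125 = 31.635523

31.636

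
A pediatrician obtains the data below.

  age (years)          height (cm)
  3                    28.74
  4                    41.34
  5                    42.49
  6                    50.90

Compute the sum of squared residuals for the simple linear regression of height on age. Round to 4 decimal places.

21.8922

n = 4, Σx = 18, Σy = 163.47, Σxy = 769.43, Σx² = 86, Σy² = 6931.1933
Sxx = Σx² − (Σx)²/n = 86 − 81 = 5
Sxy = Σxy − (Σx)(Σy)/n = 769.43 − 735.615 = 33.815
Syy = Σy² − (Σy)²/n = 6931.1933 − 6680.610225 = 250.583075
b = Sxy/Sxx = 33.815/5 = 6.763
SSE = Syy − b·Sxy = 250.583075 − 6.763·33.815 = 21.89223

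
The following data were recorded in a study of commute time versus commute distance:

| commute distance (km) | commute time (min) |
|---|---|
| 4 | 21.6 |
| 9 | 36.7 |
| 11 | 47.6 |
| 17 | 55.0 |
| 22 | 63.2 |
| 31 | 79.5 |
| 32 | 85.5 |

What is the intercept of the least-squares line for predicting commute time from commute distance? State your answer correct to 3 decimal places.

n = 7, Σx = 126, Σy = 389.1, Σxy = 8466.2, Σx² = 2976
Sxx = Σx² − (Σx)²/n = 2976 − 2268 = 708
Sxy = Σxy − (Σx)(Σy)/n = 8466.2 − 7003.8 = 1462.4
b = Sxy/Sxx = 1462.4/708 = 2.065537
a = ȳ − b·x̄ = 55.585714 − 2.065537·18 = 18.406053

18.406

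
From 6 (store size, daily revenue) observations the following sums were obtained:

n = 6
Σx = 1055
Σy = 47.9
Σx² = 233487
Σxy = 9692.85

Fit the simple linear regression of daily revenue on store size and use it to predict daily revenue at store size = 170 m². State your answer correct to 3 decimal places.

7.829

Sxx = Σx² − (Σx)²/n = 233487 − 185504.166667 = 47982.833333
Sxy = Σxy − (Σx)(Σy)/n = 9692.85 − 8422.416667 = 1270.433333
b = Sxy/Sxx = 1270.433333/47982.833333 = 0.026477
a = ȳ − b·x̄ = 7.983333 − 0.026477·175.833333 = 3.327824
ŷ(170) = a + b·170 = 3.327824 + 0.026477·170 = 7.828885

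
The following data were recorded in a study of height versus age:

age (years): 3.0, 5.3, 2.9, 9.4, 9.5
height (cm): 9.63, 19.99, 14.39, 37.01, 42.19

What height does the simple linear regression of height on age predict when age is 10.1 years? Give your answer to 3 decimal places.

n = 5, Σx = 30.1, Σy = 123.21, Σxy = 925.267, Σx² = 224.11
Sxx = Σx² − (Σx)²/n = 224.11 − 181.202 = 42.908
Sxy = Σxy − (Σx)(Σy)/n = 925.267 − 741.7242 = 183.5428
b = Sxy/Sxx = 183.5428/42.908 = 4.277589
a = ȳ − b·x̄ = 24.642 − 4.277589·6.02 = -1.109087
ŷ(10.1) = a + b·10.1 = -1.109087 + 4.277589·10.1 = 42.094564

42.095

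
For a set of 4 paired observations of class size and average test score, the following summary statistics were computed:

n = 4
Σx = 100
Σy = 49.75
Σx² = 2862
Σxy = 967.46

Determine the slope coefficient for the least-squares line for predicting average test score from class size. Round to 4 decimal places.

-0.7632

Sxx = Σx² − (Σx)²/n = 2862 − 2500 = 362
Sxy = Σxy − (Σx)(Σy)/n = 967.46 − 1243.75 = -276.29
b = Sxy/Sxx = -276.29/362 = -0.763232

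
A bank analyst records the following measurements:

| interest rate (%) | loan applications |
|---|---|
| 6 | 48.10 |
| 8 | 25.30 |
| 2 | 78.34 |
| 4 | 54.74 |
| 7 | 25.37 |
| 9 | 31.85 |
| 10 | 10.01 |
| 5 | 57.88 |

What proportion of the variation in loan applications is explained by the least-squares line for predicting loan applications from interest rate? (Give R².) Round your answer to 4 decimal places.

0.8995

n = 8, Σx = 51, Σy = 331.59, Σxy = 1720.38, Σx² = 375, Σy² = 17195.6771
Sxx = Σx² − (Σx)²/n = 375 − 325.125 = 49.875
Sxy = Σxy − (Σx)(Σy)/n = 1720.38 − 2113.88625 = -393.50625
Syy = Σy² − (Σy)²/n = 17195.6771 − 13743.991013 = 3451.686088
R² = Sxy²/(Sxx·Syy) = (-393.50625)²/(49.875·3451.686088) = 0.899475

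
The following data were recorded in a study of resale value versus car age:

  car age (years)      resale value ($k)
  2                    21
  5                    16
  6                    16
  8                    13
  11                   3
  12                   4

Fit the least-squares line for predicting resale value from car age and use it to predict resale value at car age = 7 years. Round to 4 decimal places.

n = 6, Σx = 44, Σy = 73, Σxy = 403, Σx² = 394
Sxx = Σx² − (Σx)²/n = 394 − 322.666667 = 71.333333
Sxy = Σxy − (Σx)(Σy)/n = 403 − 535.333333 = -132.333333
b = Sxy/Sxx = -132.333333/71.333333 = -1.855140
a = ȳ − b·x̄ = 12.166667 − (-1.855140)·7.333333 = 25.771028
ŷ(7) = a + b·7 = 25.771028 + (-1.855140)·7 = 12.785047

12.7850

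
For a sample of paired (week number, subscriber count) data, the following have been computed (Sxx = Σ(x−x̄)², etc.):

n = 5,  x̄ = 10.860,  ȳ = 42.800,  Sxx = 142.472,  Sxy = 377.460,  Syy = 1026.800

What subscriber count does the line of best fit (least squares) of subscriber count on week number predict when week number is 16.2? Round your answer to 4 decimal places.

56.9476

b = Sxy/Sxx = 377.46/142.472 = 2.649363
a = ȳ − b·x̄ = 42.8 − 2.649363·10.86 = 14.027921
ŷ(16.2) = a + b·16.2 = 14.027921 + 2.649363·16.2 = 56.947597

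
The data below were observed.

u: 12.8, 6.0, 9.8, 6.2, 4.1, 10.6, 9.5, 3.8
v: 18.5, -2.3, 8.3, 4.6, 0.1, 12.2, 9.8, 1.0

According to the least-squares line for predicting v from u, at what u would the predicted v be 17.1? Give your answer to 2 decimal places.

n = 8, Σx = 62.8, Σy = 52.2, Σxy = 559.49, Σx² = 568.18
Sxx = Σx² − (Σx)²/n = 568.18 − 492.98 = 75.2
Sxy = Σxy − (Σx)(Σy)/n = 559.49 − 409.77 = 149.72
b = Sxy/Sxx = 149.72/75.2 = 1.990957
a = ȳ − b·x̄ = 6.525 − 1.990957·7.85 = -9.104016
Set a + b·x = 17.1: x = (17.1 − (-9.104016)) / 1.990957 = 13.161515

13.16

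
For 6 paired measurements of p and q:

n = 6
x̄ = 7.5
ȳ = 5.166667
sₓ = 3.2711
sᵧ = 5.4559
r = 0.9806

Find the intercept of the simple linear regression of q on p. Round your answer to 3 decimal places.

-7.100

b = r · sᵧ/sₓ = 0.9806 · 5.4559/3.2711 = 1.635552
a = ȳ − b·x̄ = 5.166667 − 1.635552·7.5 = -7.099976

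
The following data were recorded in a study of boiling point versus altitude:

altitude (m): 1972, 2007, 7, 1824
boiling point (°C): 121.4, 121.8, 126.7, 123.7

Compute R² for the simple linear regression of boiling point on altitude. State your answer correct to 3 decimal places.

0.881

n = 4, Σx = 5810, Σy = 493.6, Σxy = 710369.1, Σx² = 11243858, Σy² = 60927.78
Sxx = Σx² − (Σx)²/n = 11243858 − 8439025 = 2804833
Sxy = Σxy − (Σx)(Σy)/n = 710369.1 − 716954 = -6584.9
Syy = Σy² − (Σy)²/n = 60927.78 − 60910.24 = 17.54
R² = Sxy²/(Sxx·Syy) = (-6584.9)²/(2804833·17.54) = 0.881377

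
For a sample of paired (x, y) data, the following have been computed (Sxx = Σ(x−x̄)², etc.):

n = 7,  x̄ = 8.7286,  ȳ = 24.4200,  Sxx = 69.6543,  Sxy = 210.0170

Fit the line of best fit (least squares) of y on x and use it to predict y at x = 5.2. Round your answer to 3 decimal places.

13.781

b = Sxy/Sxx = 210.017/69.6543 = 3.015133
a = ȳ − b·x̄ = 24.42 − 3.015133·8.7286 = -1.897893
ŷ(5.2) = a + b·5.2 = -1.897893 + 3.015133·5.2 = 13.780801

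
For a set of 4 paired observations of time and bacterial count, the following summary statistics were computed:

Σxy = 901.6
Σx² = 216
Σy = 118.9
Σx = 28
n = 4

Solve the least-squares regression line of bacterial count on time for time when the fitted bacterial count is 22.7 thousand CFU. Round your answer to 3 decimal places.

4.973

Sxx = Σx² − (Σx)²/n = 216 − 196 = 20
Sxy = Σxy − (Σx)(Σy)/n = 901.6 − 832.3 = 69.3
b = Sxy/Sxx = 69.3/20 = 3.465
a = ȳ − b·x̄ = 29.725 − 3.465·7 = 5.47
Set a + b·x = 22.7: x = (22.7 − 5.47) / 3.465 = 4.972583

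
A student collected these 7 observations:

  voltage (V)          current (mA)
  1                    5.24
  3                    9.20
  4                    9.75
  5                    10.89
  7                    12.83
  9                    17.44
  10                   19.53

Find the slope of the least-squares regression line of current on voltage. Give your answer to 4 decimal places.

n = 7, Σx = 39, Σy = 84.88, Σxy = 568.36, Σx² = 281
Sxx = Σx² − (Σx)²/n = 281 − 217.285714 = 63.714286
Sxy = Σxy − (Σx)(Σy)/n = 568.36 − 472.902857 = 95.457143
b = Sxy/Sxx = 95.457143/63.714286 = 1.498206

1.4982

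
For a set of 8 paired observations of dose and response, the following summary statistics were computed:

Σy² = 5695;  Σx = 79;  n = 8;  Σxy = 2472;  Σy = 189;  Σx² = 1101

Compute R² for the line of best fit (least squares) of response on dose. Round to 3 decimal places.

Sxx = Σx² − (Σx)²/n = 1101 − 780.125 = 320.875
Sxy = Σxy − (Σx)(Σy)/n = 2472 − 1866.375 = 605.625
Syy = Σy² − (Σy)²/n = 5695 − 4465.125 = 1229.875
R² = Sxy²/(Sxx·Syy) = (605.625)²/(320.875·1229.875) = 0.929417

0.929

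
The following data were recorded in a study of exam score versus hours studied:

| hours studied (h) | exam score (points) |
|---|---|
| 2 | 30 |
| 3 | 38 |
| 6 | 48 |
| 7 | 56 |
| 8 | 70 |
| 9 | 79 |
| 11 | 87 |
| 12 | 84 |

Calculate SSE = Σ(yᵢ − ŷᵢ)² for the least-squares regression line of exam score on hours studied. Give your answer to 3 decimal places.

165.954

n = 8, Σx = 58, Σy = 492, Σxy = 4090, Σx² = 508, Σy² = 33550
Sxx = Σx² − (Σx)²/n = 508 − 420.5 = 87.5
Sxy = Σxy − (Σx)(Σy)/n = 4090 − 3567 = 523
Syy = Σy² − (Σy)²/n = 33550 − 30258 = 3292
b = Sxy/Sxx = 523/87.5 = 5.977143
SSE = Syy − b·Sxy = 3292 − 5.977143·523 = 165.954286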